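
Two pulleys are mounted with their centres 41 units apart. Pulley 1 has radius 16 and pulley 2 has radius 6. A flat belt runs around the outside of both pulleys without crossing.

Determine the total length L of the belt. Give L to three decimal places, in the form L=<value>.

L=153.566

open belt: β = asin((r2−r1)/C) = asin(-10/41) = -14.1170°
wrap1 = π − 2β = 208.2340°
wrap2 = π + 2β = 151.7660°
tangent length = C·cosβ = 39.7618
L = r1·wrap1 + r2·wrap2 + 2·C·cosβ = 16·3.6344 + 6·2.6488 + 2·39.7618 = 153.5664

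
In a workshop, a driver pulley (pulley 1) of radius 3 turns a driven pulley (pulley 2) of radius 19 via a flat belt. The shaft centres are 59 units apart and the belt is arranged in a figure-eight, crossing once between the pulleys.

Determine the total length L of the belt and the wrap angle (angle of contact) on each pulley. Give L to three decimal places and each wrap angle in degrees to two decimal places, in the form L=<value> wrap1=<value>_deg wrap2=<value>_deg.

crossed belt: β = asin((r1+r2)/C) = asin(22/59) = 21.8934°
wrap1 = wrap2 = π + 2β = 223.7869°
tangent length = C·cosβ = 54.7449
L = (r1+r2)·wrap + 2·C·cosβ = 22·3.9058 + 2·54.7449 = 195.4177

L=195.418 wrap1=223.79_deg wrap2=223.79_deg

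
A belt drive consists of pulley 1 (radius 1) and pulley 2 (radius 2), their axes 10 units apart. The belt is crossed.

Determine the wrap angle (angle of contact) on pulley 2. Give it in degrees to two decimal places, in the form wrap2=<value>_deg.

wrap2=214.92_deg

crossed belt: β = asin((r1+r2)/C) = asin(3/10) = 17.4576°
wrap1 = wrap2 = π + 2β = 214.9152°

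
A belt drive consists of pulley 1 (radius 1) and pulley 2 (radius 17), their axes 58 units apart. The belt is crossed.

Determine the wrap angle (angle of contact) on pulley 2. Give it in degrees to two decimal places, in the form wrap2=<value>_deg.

wrap2=216.16_deg

crossed belt: β = asin((r1+r2)/C) = asin(18/58) = 18.0800°
wrap1 = wrap2 = π + 2β = 216.1600°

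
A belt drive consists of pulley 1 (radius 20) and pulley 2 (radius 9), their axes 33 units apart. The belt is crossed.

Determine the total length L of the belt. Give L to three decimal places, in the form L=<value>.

crossed belt: β = asin((r1+r2)/C) = asin(29/33) = 61.4965°
wrap1 = wrap2 = π + 2β = 302.9930°
tangent length = C·cosβ = 15.7480
L = (r1+r2)·wrap + 2·C·cosβ = 29·5.2882 + 2·15.7480 = 184.8546

L=184.855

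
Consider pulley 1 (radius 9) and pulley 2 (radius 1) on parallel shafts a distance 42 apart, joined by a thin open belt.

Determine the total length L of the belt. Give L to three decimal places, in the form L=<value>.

L=116.944

open belt: β = asin((r2−r1)/C) = asin(-8/42) = -10.9806°
wrap1 = π − 2β = 201.9612°
wrap2 = π + 2β = 158.0388°
tangent length = C·cosβ = 41.2311
L = r1·wrap1 + r2·wrap2 + 2·C·cosβ = 9·3.5249 + 1·2.7583 + 2·41.2311 = 116.9444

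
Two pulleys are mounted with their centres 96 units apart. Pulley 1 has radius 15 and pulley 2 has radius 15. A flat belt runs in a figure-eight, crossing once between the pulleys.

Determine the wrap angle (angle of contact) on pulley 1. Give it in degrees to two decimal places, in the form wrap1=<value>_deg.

wrap1=216.42_deg

crossed belt: β = asin((r1+r2)/C) = asin(30/96) = 18.2100°
wrap1 = wrap2 = π + 2β = 216.4199°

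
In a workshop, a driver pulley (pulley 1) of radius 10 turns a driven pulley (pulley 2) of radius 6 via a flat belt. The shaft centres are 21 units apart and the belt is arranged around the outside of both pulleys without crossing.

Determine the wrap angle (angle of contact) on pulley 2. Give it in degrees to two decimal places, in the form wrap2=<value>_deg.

wrap2=158.04_deg

open belt: β = asin((r2−r1)/C) = asin(-4/21) = -10.9806°
wrap1 = π − 2β = 201.9612°
wrap2 = π + 2β = 158.0388°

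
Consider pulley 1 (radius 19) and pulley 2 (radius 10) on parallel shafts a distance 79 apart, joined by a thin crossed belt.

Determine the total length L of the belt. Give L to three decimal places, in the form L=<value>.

crossed belt: β = asin((r1+r2)/C) = asin(29/79) = 21.5362°
wrap1 = wrap2 = π + 2β = 223.0724°
tangent length = C·cosβ = 73.4847
L = (r1+r2)·wrap + 2·C·cosβ = 29·3.8933 + 2·73.4847 = 259.8764

L=259.876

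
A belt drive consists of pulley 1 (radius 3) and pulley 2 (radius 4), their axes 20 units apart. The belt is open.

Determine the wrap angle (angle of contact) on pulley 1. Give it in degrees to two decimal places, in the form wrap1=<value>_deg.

open belt: β = asin((r2−r1)/C) = asin(1/20) = 2.8660°
wrap1 = π − 2β = 174.2680°
wrap2 = π + 2β = 185.7320°

wrap1=174.27_deg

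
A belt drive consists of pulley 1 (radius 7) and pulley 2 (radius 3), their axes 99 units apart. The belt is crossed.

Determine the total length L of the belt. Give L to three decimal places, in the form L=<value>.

L=230.427

crossed belt: β = asin((r1+r2)/C) = asin(10/99) = 5.7973°
wrap1 = wrap2 = π + 2β = 191.5947°
tangent length = C·cosβ = 98.4937
L = (r1+r2)·wrap + 2·C·cosβ = 10·3.3440 + 2·98.4937 = 230.4269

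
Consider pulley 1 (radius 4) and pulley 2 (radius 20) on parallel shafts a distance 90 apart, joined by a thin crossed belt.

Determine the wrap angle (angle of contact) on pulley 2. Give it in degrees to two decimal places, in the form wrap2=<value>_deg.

wrap2=210.93_deg

crossed belt: β = asin((r1+r2)/C) = asin(24/90) = 15.4660°
wrap1 = wrap2 = π + 2β = 210.9320°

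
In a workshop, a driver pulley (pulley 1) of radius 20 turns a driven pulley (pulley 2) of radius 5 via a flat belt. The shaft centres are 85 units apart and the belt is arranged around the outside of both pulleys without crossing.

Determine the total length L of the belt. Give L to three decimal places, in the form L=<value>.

open belt: β = asin((r2−r1)/C) = asin(-15/85) = -10.1642°
wrap1 = π − 2β = 200.3285°
wrap2 = π + 2β = 159.6715°
tangent length = C·cosβ = 83.6660
L = r1·wrap1 + r2·wrap2 + 2·C·cosβ = 20·3.4964 + 5·2.7868 + 2·83.6660 = 251.1938

L=251.194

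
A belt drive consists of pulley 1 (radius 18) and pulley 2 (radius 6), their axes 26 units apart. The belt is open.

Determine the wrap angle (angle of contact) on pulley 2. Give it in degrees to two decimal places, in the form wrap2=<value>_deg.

open belt: β = asin((r2−r1)/C) = asin(-12/26) = -27.4864°
wrap1 = π − 2β = 234.9729°
wrap2 = π + 2β = 125.0271°

wrap2=125.03_deg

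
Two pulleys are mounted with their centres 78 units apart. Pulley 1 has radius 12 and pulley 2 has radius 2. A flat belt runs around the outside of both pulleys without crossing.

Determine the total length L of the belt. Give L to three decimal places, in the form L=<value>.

open belt: β = asin((r2−r1)/C) = asin(-10/78) = -7.3659°
wrap1 = π − 2β = 194.7318°
wrap2 = π + 2β = 165.2682°
tangent length = C·cosβ = 77.3563
L = r1·wrap1 + r2·wrap2 + 2·C·cosβ = 12·3.3987 + 2·2.8845 + 2·77.3563 = 201.2661

L=201.266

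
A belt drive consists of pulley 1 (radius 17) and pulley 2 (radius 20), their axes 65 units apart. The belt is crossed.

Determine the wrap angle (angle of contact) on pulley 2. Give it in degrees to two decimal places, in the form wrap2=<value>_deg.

wrap2=249.39_deg

crossed belt: β = asin((r1+r2)/C) = asin(37/65) = 34.6966°
wrap1 = wrap2 = π + 2β = 249.3932°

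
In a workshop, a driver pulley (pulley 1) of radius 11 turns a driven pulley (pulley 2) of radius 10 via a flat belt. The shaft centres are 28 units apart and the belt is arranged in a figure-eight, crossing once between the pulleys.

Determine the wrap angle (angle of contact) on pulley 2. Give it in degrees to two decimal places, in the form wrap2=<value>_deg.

wrap2=277.18_deg

crossed belt: β = asin((r1+r2)/C) = asin(21/28) = 48.5904°
wrap1 = wrap2 = π + 2β = 277.1808°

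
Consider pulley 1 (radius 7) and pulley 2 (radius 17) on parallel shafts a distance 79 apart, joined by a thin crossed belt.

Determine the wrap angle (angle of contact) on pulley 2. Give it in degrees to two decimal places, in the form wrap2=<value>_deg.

wrap2=215.37_deg

crossed belt: β = asin((r1+r2)/C) = asin(24/79) = 17.6858°
wrap1 = wrap2 = π + 2β = 215.3717°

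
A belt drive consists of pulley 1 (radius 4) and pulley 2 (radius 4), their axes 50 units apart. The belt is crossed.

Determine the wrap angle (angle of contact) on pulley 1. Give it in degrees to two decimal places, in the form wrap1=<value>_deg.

wrap1=198.41_deg

crossed belt: β = asin((r1+r2)/C) = asin(8/50) = 9.2069°
wrap1 = wrap2 = π + 2β = 198.4138°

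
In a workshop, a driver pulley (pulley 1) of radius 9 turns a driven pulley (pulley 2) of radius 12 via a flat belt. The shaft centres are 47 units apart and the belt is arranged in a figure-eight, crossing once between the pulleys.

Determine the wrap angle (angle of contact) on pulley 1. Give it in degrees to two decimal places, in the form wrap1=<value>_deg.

crossed belt: β = asin((r1+r2)/C) = asin(21/47) = 26.5391°
wrap1 = wrap2 = π + 2β = 233.0782°

wrap1=233.08_deg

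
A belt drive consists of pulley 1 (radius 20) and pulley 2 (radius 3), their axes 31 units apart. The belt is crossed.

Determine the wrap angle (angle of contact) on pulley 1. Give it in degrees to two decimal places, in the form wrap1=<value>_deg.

wrap1=275.79_deg

crossed belt: β = asin((r1+r2)/C) = asin(23/31) = 47.8966°
wrap1 = wrap2 = π + 2β = 275.7931°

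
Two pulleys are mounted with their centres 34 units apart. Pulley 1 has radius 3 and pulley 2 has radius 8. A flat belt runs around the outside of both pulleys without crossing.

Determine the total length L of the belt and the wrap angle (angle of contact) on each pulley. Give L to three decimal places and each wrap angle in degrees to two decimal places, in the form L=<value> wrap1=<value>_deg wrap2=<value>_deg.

open belt: β = asin((r2−r1)/C) = asin(5/34) = 8.4565°
wrap1 = π − 2β = 163.0870°
wrap2 = π + 2β = 196.9130°
tangent length = C·cosβ = 33.6303
L = r1·wrap1 + r2·wrap2 + 2·C·cosβ = 3·2.8464 + 8·3.4368 + 2·33.6303 = 103.2941

L=103.294 wrap1=163.09_deg wrap2=196.91_deg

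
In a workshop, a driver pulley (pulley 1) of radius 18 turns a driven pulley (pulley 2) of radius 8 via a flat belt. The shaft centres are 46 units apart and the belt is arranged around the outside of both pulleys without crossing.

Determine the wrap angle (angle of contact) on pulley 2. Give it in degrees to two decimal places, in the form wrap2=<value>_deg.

wrap2=154.89_deg

open belt: β = asin((r2−r1)/C) = asin(-10/46) = -12.5559°
wrap1 = π − 2β = 205.1117°
wrap2 = π + 2β = 154.8883°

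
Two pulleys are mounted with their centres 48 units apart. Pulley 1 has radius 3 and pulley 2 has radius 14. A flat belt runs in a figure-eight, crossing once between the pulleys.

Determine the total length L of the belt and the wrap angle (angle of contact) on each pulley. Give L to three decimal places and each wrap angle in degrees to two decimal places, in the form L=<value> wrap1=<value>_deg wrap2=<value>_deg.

L=155.493 wrap1=221.48_deg wrap2=221.48_deg

crossed belt: β = asin((r1+r2)/C) = asin(17/48) = 20.7424°
wrap1 = wrap2 = π + 2β = 221.4848°
tangent length = C·cosβ = 44.8888
L = (r1+r2)·wrap + 2·C·cosβ = 17·3.8656 + 2·44.8888 = 155.4934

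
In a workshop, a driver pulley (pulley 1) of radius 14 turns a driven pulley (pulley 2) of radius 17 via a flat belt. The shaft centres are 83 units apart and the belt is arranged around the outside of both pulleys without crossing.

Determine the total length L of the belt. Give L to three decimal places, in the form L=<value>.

L=263.498

open belt: β = asin((r2−r1)/C) = asin(3/83) = 2.0714°
wrap1 = π − 2β = 175.8572°
wrap2 = π + 2β = 184.1428°
tangent length = C·cosβ = 82.9458
L = r1·wrap1 + r2·wrap2 + 2·C·cosβ = 14·3.0693 + 17·3.2139 + 2·82.9458 = 263.4978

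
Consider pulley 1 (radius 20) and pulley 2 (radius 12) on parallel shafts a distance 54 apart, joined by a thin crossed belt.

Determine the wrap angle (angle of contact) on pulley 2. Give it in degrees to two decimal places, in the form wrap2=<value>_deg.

crossed belt: β = asin((r1+r2)/C) = asin(32/54) = 36.3412°
wrap1 = wrap2 = π + 2β = 252.6824°

wrap2=252.68_deg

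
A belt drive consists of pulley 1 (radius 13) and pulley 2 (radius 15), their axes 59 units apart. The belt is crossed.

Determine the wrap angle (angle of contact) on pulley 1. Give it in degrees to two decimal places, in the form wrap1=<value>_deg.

crossed belt: β = asin((r1+r2)/C) = asin(28/59) = 28.3318°
wrap1 = wrap2 = π + 2β = 236.6635°

wrap1=236.66_deg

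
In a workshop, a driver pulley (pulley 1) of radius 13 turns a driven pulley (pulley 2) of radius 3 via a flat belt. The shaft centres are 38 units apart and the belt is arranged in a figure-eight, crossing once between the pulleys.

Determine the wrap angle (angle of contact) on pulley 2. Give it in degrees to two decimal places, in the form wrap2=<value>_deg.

wrap2=229.80_deg

crossed belt: β = asin((r1+r2)/C) = asin(16/38) = 24.9011°
wrap1 = wrap2 = π + 2β = 229.8021°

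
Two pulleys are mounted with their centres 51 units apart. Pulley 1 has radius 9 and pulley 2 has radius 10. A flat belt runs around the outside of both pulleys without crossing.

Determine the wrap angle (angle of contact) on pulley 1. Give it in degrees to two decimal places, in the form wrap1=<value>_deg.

wrap1=177.75_deg

open belt: β = asin((r2−r1)/C) = asin(1/51) = 1.1235°
wrap1 = π − 2β = 177.7530°
wrap2 = π + 2β = 182.2470°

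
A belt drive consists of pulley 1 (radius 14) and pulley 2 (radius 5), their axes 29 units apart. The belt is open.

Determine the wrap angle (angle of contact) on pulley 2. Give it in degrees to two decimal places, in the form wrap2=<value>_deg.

open belt: β = asin((r2−r1)/C) = asin(-9/29) = -18.0800°
wrap1 = π − 2β = 216.1600°
wrap2 = π + 2β = 143.8400°

wrap2=143.84_deg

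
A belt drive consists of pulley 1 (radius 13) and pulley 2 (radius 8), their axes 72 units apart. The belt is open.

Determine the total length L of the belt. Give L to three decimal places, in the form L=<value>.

L=210.321

open belt: β = asin((r2−r1)/C) = asin(-5/72) = -3.9821°
wrap1 = π − 2β = 187.9642°
wrap2 = π + 2β = 172.0358°
tangent length = C·cosβ = 71.8262
L = r1·wrap1 + r2·wrap2 + 2·C·cosβ = 13·3.2806 + 8·3.0026 + 2·71.8262 = 210.3208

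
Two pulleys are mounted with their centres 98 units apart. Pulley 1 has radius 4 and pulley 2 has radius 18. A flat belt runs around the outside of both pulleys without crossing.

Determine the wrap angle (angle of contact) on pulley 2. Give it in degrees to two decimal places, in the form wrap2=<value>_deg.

open belt: β = asin((r2−r1)/C) = asin(14/98) = 8.2132°
wrap1 = π − 2β = 163.5736°
wrap2 = π + 2β = 196.4264°

wrap2=196.43_deg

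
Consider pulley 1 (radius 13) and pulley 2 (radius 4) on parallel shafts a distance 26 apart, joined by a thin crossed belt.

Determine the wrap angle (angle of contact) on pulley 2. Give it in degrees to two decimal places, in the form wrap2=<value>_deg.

crossed belt: β = asin((r1+r2)/C) = asin(17/26) = 40.8322°
wrap1 = wrap2 = π + 2β = 261.6644°

wrap2=261.66_deg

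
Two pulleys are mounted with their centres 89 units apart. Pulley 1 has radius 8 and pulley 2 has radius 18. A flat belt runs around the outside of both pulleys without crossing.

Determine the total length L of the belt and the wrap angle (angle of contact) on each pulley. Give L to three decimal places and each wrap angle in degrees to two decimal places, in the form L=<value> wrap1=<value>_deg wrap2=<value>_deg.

open belt: β = asin((r2−r1)/C) = asin(10/89) = 6.4514°
wrap1 = π − 2β = 167.0973°
wrap2 = π + 2β = 192.9027°
tangent length = C·cosβ = 88.4364
L = r1·wrap1 + r2·wrap2 + 2·C·cosβ = 8·2.9164 + 18·3.3668 + 2·88.4364 = 260.8062

L=260.806 wrap1=167.10_deg wrap2=192.90_deg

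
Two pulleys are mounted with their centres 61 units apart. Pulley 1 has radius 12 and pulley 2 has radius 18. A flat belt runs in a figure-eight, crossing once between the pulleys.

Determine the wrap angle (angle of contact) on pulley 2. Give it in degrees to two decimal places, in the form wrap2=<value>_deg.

crossed belt: β = asin((r1+r2)/C) = asin(30/61) = 29.4592°
wrap1 = wrap2 = π + 2β = 238.9183°

wrap2=238.92_deg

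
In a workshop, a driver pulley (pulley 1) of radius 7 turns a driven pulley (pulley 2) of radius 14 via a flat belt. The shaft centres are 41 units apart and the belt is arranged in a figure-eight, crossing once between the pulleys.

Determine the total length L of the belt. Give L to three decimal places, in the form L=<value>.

L=158.986

crossed belt: β = asin((r1+r2)/C) = asin(21/41) = 30.8102°
wrap1 = wrap2 = π + 2β = 241.6203°
tangent length = C·cosβ = 35.2136
L = (r1+r2)·wrap + 2·C·cosβ = 21·4.2171 + 2·35.2136 = 158.9857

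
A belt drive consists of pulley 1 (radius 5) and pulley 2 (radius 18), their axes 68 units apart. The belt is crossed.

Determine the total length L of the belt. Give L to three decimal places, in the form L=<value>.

L=216.113

crossed belt: β = asin((r1+r2)/C) = asin(23/68) = 19.7694°
wrap1 = wrap2 = π + 2β = 219.5388°
tangent length = C·cosβ = 63.9922
L = (r1+r2)·wrap + 2·C·cosβ = 23·3.8317 + 2·63.9922 = 216.1129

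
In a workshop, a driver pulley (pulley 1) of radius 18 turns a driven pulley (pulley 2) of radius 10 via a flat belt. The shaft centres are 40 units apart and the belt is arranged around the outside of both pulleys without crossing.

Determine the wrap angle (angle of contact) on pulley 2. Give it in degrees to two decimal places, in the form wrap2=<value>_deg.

open belt: β = asin((r2−r1)/C) = asin(-8/40) = -11.5370°
wrap1 = π − 2β = 203.0739°
wrap2 = π + 2β = 156.9261°

wrap2=156.93_deg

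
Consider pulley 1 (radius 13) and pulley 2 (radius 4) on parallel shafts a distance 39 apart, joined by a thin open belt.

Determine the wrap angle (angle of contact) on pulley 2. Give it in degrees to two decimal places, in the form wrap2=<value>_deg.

wrap2=153.32_deg

open belt: β = asin((r2−r1)/C) = asin(-9/39) = -13.3424°
wrap1 = π − 2β = 206.6847°
wrap2 = π + 2β = 153.3153°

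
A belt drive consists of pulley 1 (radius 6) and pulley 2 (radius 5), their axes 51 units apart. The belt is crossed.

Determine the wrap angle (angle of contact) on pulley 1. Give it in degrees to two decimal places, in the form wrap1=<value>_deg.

crossed belt: β = asin((r1+r2)/C) = asin(11/51) = 12.4558°
wrap1 = wrap2 = π + 2β = 204.9116°

wrap1=204.91_deg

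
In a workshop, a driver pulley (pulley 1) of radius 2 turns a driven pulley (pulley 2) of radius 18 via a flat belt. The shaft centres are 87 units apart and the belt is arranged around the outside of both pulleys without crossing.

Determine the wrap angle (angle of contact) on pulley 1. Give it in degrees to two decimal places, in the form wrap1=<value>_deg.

open belt: β = asin((r2−r1)/C) = asin(16/87) = 10.5975°
wrap1 = π − 2β = 158.8050°
wrap2 = π + 2β = 201.1950°

wrap1=158.81_deg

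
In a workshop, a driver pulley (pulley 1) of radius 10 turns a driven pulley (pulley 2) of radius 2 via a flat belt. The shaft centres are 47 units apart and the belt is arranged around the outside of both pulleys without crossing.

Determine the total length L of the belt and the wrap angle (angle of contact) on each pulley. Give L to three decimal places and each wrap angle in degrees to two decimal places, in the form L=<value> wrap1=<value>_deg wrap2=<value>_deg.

open belt: β = asin((r2−r1)/C) = asin(-8/47) = -9.8002°
wrap1 = π − 2β = 199.6004°
wrap2 = π + 2β = 160.3996°
tangent length = C·cosβ = 46.3141
L = r1·wrap1 + r2·wrap2 + 2·C·cosβ = 10·3.4837 + 2·2.7995 + 2·46.3141 = 133.0641

L=133.064 wrap1=199.60_deg wrap2=160.40_deg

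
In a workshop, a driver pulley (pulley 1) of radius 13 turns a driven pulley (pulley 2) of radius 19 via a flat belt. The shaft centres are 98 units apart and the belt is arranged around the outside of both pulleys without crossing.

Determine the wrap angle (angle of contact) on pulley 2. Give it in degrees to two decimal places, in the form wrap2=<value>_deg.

open belt: β = asin((r2−r1)/C) = asin(6/98) = 3.5101°
wrap1 = π − 2β = 172.9798°
wrap2 = π + 2β = 187.0202°

wrap2=187.02_deg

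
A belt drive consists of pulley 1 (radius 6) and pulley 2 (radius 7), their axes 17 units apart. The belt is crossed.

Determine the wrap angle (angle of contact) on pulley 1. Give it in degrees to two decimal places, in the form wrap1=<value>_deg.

wrap1=279.76_deg

crossed belt: β = asin((r1+r2)/C) = asin(13/17) = 49.8808°
wrap1 = wrap2 = π + 2β = 279.7617°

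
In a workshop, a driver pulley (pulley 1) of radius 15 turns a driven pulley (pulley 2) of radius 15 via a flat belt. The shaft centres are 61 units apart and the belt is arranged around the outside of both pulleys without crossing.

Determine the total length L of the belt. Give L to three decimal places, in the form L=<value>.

open belt: β = asin((r2−r1)/C) = asin(0/61) = 0.0000°
wrap1 = π − 2β = 180.0000°
wrap2 = π + 2β = 180.0000°
tangent length = C·cosβ = 61.0000
L = r1·wrap1 + r2·wrap2 + 2·C·cosβ = 15·3.1416 + 15·3.1416 + 2·61.0000 = 216.2478

L=216.248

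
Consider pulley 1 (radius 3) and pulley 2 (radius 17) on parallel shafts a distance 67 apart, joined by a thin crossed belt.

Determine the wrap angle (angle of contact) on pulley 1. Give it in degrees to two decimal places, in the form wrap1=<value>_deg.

crossed belt: β = asin((r1+r2)/C) = asin(20/67) = 17.3680°
wrap1 = wrap2 = π + 2β = 214.7360°

wrap1=214.74_deg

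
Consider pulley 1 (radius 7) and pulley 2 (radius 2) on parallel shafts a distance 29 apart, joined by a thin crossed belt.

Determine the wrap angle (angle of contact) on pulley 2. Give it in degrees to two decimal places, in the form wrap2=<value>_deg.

crossed belt: β = asin((r1+r2)/C) = asin(9/29) = 18.0800°
wrap1 = wrap2 = π + 2β = 216.1600°

wrap2=216.16_deg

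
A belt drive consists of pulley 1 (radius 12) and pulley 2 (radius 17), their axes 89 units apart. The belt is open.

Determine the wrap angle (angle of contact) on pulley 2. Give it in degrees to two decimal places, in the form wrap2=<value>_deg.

open belt: β = asin((r2−r1)/C) = asin(5/89) = 3.2206°
wrap1 = π − 2β = 173.5589°
wrap2 = π + 2β = 186.4411°

wrap2=186.44_deg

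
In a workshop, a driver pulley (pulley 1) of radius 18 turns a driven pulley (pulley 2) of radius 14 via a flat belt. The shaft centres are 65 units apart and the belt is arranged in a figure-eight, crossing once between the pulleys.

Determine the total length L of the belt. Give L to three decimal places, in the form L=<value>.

crossed belt: β = asin((r1+r2)/C) = asin(32/65) = 29.4924°
wrap1 = wrap2 = π + 2β = 238.9847°
tangent length = C·cosβ = 56.5774
L = (r1+r2)·wrap + 2·C·cosβ = 32·4.1711 + 2·56.5774 = 246.6290

L=246.629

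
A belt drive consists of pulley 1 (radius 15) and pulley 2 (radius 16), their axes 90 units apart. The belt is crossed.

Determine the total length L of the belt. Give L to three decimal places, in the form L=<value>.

L=288.177

crossed belt: β = asin((r1+r2)/C) = asin(31/90) = 20.1479°
wrap1 = wrap2 = π + 2β = 220.2958°
tangent length = C·cosβ = 84.4926
L = (r1+r2)·wrap + 2·C·cosβ = 31·3.8449 + 2·84.4926 = 288.1767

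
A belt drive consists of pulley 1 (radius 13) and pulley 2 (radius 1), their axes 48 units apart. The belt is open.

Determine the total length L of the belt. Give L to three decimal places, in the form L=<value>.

L=142.998

open belt: β = asin((r2−r1)/C) = asin(-12/48) = -14.4775°
wrap1 = π − 2β = 208.9550°
wrap2 = π + 2β = 151.0450°
tangent length = C·cosβ = 46.4758
L = r1·wrap1 + r2·wrap2 + 2·C·cosβ = 13·3.6470 + 1·2.6362 + 2·46.4758 = 142.9982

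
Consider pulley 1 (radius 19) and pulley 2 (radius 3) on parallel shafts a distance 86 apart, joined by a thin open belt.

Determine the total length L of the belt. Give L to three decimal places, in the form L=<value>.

open belt: β = asin((r2−r1)/C) = asin(-16/86) = -10.7222°
wrap1 = π − 2β = 201.4443°
wrap2 = π + 2β = 158.5557°
tangent length = C·cosβ = 84.4985
L = r1·wrap1 + r2·wrap2 + 2·C·cosβ = 19·3.5159 + 3·2.7673 + 2·84.4985 = 244.1005

L=244.100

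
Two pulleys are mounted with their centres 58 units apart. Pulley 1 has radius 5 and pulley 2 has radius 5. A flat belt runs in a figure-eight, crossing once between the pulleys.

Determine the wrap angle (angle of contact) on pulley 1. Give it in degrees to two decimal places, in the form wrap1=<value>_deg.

crossed belt: β = asin((r1+r2)/C) = asin(10/58) = 9.9282°
wrap1 = wrap2 = π + 2β = 199.8564°

wrap1=199.86_deg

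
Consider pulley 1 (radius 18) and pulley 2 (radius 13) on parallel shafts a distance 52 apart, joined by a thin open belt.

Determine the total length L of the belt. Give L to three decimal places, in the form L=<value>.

L=201.871

open belt: β = asin((r2−r1)/C) = asin(-5/52) = -5.5177°
wrap1 = π − 2β = 191.0355°
wrap2 = π + 2β = 168.9645°
tangent length = C·cosβ = 51.7591
L = r1·wrap1 + r2·wrap2 + 2·C·cosβ = 18·3.3342 + 13·2.9490 + 2·51.7591 = 201.8705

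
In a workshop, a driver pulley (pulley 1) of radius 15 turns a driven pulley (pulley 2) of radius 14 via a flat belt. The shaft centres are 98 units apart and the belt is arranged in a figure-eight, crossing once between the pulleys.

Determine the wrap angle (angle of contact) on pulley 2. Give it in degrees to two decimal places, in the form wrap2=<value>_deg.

crossed belt: β = asin((r1+r2)/C) = asin(29/98) = 17.2126°
wrap1 = wrap2 = π + 2β = 214.4252°

wrap2=214.43_deg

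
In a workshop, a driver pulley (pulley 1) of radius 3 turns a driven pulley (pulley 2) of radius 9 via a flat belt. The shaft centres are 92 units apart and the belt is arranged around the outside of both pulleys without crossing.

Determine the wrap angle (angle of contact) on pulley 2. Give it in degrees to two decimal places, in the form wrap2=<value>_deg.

wrap2=187.48_deg

open belt: β = asin((r2−r1)/C) = asin(6/92) = 3.7393°
wrap1 = π − 2β = 172.5213°
wrap2 = π + 2β = 187.4787°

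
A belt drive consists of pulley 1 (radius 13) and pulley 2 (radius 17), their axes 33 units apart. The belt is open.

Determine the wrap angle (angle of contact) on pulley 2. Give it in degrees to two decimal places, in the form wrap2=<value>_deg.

open belt: β = asin((r2−r1)/C) = asin(4/33) = 6.9621°
wrap1 = π − 2β = 166.0759°
wrap2 = π + 2β = 193.9241°

wrap2=193.92_deg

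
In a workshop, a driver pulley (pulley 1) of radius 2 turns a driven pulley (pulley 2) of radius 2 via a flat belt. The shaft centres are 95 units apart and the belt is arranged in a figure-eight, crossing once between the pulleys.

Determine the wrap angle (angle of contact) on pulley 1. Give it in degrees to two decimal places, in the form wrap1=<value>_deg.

crossed belt: β = asin((r1+r2)/C) = asin(4/95) = 2.4132°
wrap1 = wrap2 = π + 2β = 184.8263°

wrap1=184.83_deg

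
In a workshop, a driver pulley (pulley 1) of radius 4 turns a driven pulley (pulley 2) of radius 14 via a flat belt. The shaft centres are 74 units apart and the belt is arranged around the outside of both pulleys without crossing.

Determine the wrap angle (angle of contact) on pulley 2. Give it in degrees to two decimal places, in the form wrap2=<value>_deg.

open belt: β = asin((r2−r1)/C) = asin(10/74) = 7.7664°
wrap1 = π − 2β = 164.4671°
wrap2 = π + 2β = 195.5329°

wrap2=195.53_deg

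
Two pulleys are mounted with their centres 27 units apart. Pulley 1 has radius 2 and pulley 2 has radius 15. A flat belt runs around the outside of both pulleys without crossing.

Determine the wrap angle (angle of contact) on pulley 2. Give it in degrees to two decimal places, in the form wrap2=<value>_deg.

wrap2=237.56_deg

open belt: β = asin((r2−r1)/C) = asin(13/27) = 28.7822°
wrap1 = π − 2β = 122.4356°
wrap2 = π + 2β = 237.5644°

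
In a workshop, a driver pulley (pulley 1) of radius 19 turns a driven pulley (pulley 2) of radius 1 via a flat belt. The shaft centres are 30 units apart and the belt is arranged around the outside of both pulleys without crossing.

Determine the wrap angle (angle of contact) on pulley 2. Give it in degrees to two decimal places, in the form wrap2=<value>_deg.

open belt: β = asin((r2−r1)/C) = asin(-18/30) = -36.8699°
wrap1 = π − 2β = 253.7398°
wrap2 = π + 2β = 106.2602°

wrap2=106.26_deg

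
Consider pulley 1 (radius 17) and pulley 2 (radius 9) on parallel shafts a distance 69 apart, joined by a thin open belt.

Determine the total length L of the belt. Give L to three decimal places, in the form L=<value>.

open belt: β = asin((r2−r1)/C) = asin(-8/69) = -6.6580°
wrap1 = π − 2β = 193.3159°
wrap2 = π + 2β = 166.6841°
tangent length = C·cosβ = 68.5347
L = r1·wrap1 + r2·wrap2 + 2·C·cosβ = 17·3.3740 + 9·2.9092 + 2·68.5347 = 220.6100

L=220.610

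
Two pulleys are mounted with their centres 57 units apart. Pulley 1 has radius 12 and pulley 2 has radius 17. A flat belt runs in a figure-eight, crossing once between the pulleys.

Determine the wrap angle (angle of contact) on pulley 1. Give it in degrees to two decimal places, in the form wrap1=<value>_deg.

crossed belt: β = asin((r1+r2)/C) = asin(29/57) = 30.5821°
wrap1 = wrap2 = π + 2β = 241.1641°

wrap1=241.16_deg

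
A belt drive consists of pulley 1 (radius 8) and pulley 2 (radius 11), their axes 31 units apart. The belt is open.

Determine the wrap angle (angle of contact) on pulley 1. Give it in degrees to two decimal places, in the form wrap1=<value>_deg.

open belt: β = asin((r2−r1)/C) = asin(3/31) = 5.5534°
wrap1 = π − 2β = 168.8931°
wrap2 = π + 2β = 191.1069°

wrap1=168.89_deg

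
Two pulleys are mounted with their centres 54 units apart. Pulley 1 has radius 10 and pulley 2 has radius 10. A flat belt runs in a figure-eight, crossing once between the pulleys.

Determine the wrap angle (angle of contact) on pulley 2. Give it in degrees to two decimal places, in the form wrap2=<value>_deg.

crossed belt: β = asin((r1+r2)/C) = asin(20/54) = 21.7385°
wrap1 = wrap2 = π + 2β = 223.4769°

wrap2=223.48_deg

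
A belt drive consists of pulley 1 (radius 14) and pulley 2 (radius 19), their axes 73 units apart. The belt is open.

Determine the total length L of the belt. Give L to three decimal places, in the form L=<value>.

open belt: β = asin((r2−r1)/C) = asin(5/73) = 3.9274°
wrap1 = π − 2β = 172.1451°
wrap2 = π + 2β = 187.8549°
tangent length = C·cosβ = 72.8286
L = r1·wrap1 + r2·wrap2 + 2·C·cosβ = 14·3.0045 + 19·3.2787 + 2·72.8286 = 250.0152

L=250.015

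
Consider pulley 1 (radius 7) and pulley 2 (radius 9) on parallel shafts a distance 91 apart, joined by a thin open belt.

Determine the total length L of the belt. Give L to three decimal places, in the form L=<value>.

open belt: β = asin((r2−r1)/C) = asin(2/91) = 1.2593°
wrap1 = π − 2β = 177.4813°
wrap2 = π + 2β = 182.5187°
tangent length = C·cosβ = 90.9780
L = r1·wrap1 + r2·wrap2 + 2·C·cosβ = 7·3.0976 + 9·3.1856 + 2·90.9780 = 232.3094

L=232.309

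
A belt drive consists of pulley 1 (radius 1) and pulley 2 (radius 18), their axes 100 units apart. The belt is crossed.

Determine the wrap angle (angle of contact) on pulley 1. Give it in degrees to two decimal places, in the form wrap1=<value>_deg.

crossed belt: β = asin((r1+r2)/C) = asin(19/100) = 10.9528°
wrap1 = wrap2 = π + 2β = 201.9056°

wrap1=201.91_deg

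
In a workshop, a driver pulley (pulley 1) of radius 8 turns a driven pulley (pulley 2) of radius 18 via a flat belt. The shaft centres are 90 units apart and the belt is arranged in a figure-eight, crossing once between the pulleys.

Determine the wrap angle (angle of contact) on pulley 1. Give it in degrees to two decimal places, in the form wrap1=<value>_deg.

crossed belt: β = asin((r1+r2)/C) = asin(26/90) = 16.7914°
wrap1 = wrap2 = π + 2β = 213.5829°

wrap1=213.58_deg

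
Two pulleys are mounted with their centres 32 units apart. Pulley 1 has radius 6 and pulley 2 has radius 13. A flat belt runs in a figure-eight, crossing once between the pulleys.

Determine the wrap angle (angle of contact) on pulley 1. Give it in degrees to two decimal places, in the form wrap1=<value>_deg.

crossed belt: β = asin((r1+r2)/C) = asin(19/32) = 36.4236°
wrap1 = wrap2 = π + 2β = 252.8471°

wrap1=252.85_deg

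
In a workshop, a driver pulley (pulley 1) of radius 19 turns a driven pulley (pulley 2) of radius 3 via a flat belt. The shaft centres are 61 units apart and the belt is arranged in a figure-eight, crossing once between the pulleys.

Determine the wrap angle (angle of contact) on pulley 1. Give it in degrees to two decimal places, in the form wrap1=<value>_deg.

crossed belt: β = asin((r1+r2)/C) = asin(22/61) = 21.1405°
wrap1 = wrap2 = π + 2β = 222.2809°

wrap1=222.28_deg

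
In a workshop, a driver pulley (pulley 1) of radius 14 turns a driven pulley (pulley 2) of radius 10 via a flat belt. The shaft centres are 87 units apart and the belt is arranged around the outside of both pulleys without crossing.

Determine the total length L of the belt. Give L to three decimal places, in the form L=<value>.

open belt: β = asin((r2−r1)/C) = asin(-4/87) = -2.6352°
wrap1 = π − 2β = 185.2704°
wrap2 = π + 2β = 174.7296°
tangent length = C·cosβ = 86.9080
L = r1·wrap1 + r2·wrap2 + 2·C·cosβ = 14·3.2336 + 10·3.0496 + 2·86.9080 = 249.5822

L=249.582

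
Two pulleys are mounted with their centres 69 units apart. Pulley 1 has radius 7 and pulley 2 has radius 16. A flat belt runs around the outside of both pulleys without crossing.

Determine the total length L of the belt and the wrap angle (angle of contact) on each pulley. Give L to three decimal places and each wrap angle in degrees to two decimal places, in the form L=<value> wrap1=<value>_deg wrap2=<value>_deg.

L=211.432 wrap1=165.01_deg wrap2=194.99_deg

open belt: β = asin((r2−r1)/C) = asin(9/69) = 7.4947°
wrap1 = π − 2β = 165.0106°
wrap2 = π + 2β = 194.9894°
tangent length = C·cosβ = 68.4105
L = r1·wrap1 + r2·wrap2 + 2·C·cosβ = 7·2.8800 + 16·3.4032 + 2·68.4105 = 211.4322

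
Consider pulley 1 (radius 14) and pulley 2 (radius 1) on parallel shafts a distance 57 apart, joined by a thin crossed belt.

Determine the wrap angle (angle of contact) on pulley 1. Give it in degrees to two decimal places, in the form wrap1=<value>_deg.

crossed belt: β = asin((r1+r2)/C) = asin(15/57) = 15.2575°
wrap1 = wrap2 = π + 2β = 210.5150°

wrap1=210.52_deg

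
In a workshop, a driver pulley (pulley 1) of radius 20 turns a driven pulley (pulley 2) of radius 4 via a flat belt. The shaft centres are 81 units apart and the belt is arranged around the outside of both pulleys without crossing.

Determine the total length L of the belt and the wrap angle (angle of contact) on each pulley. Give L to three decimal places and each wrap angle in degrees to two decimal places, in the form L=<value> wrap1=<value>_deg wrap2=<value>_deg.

L=240.569 wrap1=202.79_deg wrap2=157.21_deg

open belt: β = asin((r2−r1)/C) = asin(-16/81) = -11.3926°
wrap1 = π − 2β = 202.7852°
wrap2 = π + 2β = 157.2148°
tangent length = C·cosβ = 79.4040
L = r1·wrap1 + r2·wrap2 + 2·C·cosβ = 20·3.5393 + 4·2.7439 + 2·79.4040 = 240.5691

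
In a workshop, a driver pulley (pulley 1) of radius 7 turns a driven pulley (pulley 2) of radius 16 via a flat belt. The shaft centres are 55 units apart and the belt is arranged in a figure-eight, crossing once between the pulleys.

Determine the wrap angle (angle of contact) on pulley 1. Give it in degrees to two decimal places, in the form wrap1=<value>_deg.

wrap1=229.44_deg

crossed belt: β = asin((r1+r2)/C) = asin(23/55) = 24.7199°
wrap1 = wrap2 = π + 2β = 229.4397°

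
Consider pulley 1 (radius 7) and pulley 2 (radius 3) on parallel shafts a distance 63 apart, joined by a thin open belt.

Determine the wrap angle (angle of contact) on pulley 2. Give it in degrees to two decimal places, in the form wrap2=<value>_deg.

wrap2=172.72_deg

open belt: β = asin((r2−r1)/C) = asin(-4/63) = -3.6403°
wrap1 = π − 2β = 187.2806°
wrap2 = π + 2β = 172.7194°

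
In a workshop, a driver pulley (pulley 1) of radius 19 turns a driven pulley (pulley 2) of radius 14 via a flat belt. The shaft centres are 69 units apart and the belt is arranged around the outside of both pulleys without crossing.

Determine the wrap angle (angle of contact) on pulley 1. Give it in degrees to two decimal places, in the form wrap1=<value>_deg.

open belt: β = asin((r2−r1)/C) = asin(-5/69) = -4.1555°
wrap1 = π − 2β = 188.3110°
wrap2 = π + 2β = 171.6890°

wrap1=188.31_deg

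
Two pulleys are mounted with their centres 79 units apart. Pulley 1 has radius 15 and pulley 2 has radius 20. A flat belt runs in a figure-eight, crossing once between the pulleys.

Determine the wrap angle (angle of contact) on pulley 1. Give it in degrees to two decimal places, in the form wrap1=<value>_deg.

wrap1=232.60_deg

crossed belt: β = asin((r1+r2)/C) = asin(35/79) = 26.2979°
wrap1 = wrap2 = π + 2β = 232.5958°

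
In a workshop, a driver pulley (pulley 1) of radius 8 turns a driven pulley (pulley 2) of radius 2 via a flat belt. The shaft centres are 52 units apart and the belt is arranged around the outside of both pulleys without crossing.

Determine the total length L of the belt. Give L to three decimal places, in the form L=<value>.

L=136.109

open belt: β = asin((r2−r1)/C) = asin(-6/52) = -6.6258°
wrap1 = π − 2β = 193.2516°
wrap2 = π + 2β = 166.7484°
tangent length = C·cosβ = 51.6527
L = r1·wrap1 + r2·wrap2 + 2·C·cosβ = 8·3.3729 + 2·2.9103 + 2·51.6527 = 136.1090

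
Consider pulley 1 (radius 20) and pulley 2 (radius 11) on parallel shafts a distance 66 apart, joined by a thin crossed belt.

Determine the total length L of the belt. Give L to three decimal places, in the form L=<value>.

L=244.237

crossed belt: β = asin((r1+r2)/C) = asin(31/66) = 28.0146°
wrap1 = wrap2 = π + 2β = 236.0293°
tangent length = C·cosβ = 58.2666
L = (r1+r2)·wrap + 2·C·cosβ = 31·4.1195 + 2·58.2666 = 244.2374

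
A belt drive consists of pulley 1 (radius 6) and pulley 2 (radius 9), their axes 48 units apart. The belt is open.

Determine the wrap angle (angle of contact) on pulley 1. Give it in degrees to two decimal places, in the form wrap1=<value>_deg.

open belt: β = asin((r2−r1)/C) = asin(3/48) = 3.5833°
wrap1 = π − 2β = 172.8334°
wrap2 = π + 2β = 187.1666°

wrap1=172.83_deg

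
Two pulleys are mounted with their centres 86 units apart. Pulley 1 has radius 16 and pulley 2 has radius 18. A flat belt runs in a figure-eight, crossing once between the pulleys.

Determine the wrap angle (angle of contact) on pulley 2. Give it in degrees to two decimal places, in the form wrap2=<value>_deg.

wrap2=226.58_deg

crossed belt: β = asin((r1+r2)/C) = asin(34/86) = 23.2877°
wrap1 = wrap2 = π + 2β = 226.5755°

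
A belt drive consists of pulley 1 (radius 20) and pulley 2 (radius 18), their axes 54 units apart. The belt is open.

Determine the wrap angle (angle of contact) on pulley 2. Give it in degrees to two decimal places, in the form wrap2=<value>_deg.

open belt: β = asin((r2−r1)/C) = asin(-2/54) = -2.1226°
wrap1 = π − 2β = 184.2451°
wrap2 = π + 2β = 175.7549°

wrap2=175.75_deg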